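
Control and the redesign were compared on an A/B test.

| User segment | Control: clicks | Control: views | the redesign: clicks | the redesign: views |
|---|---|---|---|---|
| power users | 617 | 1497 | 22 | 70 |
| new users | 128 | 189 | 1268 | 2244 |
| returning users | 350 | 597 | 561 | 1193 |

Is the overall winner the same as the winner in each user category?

No

Power users: Control 617/1497 = 41.2%, the redesign 22/70 = 31.4% → Control
New users: Control 128/189 = 67.7%, the redesign 1268/2244 = 56.5% → Control
Returning users: Control 350/597 = 58.6%, the redesign 561/1193 = 47.0% → Control
Overall: Control 1095/2283 = 48.0%, the redesign 1851/3507 = 52.8% → the redesign
Control wins each user group but the redesign wins overall — the comparison reverses. Control's views skew toward power users, which has a lower base rate.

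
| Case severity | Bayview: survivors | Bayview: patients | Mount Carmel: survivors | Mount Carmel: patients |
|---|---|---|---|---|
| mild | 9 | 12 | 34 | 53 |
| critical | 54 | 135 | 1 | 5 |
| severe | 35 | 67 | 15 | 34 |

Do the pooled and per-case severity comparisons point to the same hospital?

Mild: Bayview 9/12 = 75.0%, Mount Carmel 34/53 = 64.2% → Bayview
Critical: Bayview 54/135 = 40.0%, Mount Carmel 1/5 = 20.0% → Bayview
Severe: Bayview 35/67 = 52.2%, Mount Carmel 15/34 = 44.1% → Bayview
Overall: Bayview 98/214 = 45.8%, Mount Carmel 50/92 = 54.3% → Mount Carmel
Bayview wins each case group but Mount Carmel wins overall — the comparison reverses. Bayview's patients skew toward critical, which has a lower base rate.

No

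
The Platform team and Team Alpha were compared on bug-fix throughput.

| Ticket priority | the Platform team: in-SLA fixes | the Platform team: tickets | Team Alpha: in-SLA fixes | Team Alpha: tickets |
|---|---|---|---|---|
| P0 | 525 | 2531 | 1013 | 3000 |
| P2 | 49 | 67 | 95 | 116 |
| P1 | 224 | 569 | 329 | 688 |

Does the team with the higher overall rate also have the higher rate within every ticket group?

P0: the Platform team 525/2531 = 20.7%, Team Alpha 1013/3000 = 33.8% → Team Alpha
P2: the Platform team 49/67 = 73.1%, Team Alpha 95/116 = 81.9% → Team Alpha
P1: the Platform team 224/569 = 39.4%, Team Alpha 329/688 = 47.8% → Team Alpha
Overall: the Platform team 798/3167 = 25.2%, Team Alpha 1437/3804 = 37.8% → Team Alpha
Team Alpha wins overall and in every ticket group — no reversal.

Yes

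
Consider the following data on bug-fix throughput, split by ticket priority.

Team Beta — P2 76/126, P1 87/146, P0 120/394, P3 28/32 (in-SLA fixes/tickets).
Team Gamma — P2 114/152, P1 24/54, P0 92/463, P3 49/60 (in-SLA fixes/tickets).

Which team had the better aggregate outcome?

Team Beta

P2: Team Beta 76/126 = 60.3%, Team Gamma 114/152 = 75.0% → Team Gamma
P1: Team Beta 87/146 = 59.6%, Team Gamma 24/54 = 44.4% → Team Beta
P0: Team Beta 120/394 = 30.5%, Team Gamma 92/463 = 19.9% → Team Beta
P3: Team Beta 28/32 = 87.5%, Team Gamma 49/60 = 81.7% → Team Beta
Overall: Team Beta 311/698 = 44.6%, Team Gamma 279/729 = 38.3% → Team Beta
(Neither sweeps every ticket group, but Team Beta has the higher pooled rate.)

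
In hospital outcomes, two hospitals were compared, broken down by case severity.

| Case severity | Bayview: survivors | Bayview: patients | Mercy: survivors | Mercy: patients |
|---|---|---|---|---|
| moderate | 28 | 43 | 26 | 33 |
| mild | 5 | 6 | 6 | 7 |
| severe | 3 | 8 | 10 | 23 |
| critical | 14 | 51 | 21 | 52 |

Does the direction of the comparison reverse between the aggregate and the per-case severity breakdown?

Moderate: Bayview 28/43 = 65.1%, Mercy 26/33 = 78.8% → Mercy
Mild: Bayview 5/6 = 83.3%, Mercy 6/7 = 85.7% → Mercy
Severe: Bayview 3/8 = 37.5%, Mercy 10/23 = 43.5% → Mercy
Critical: Bayview 14/51 = 27.5%, Mercy 21/52 = 40.4% → Mercy
Overall: Bayview 50/108 = 46.3%, Mercy 63/115 = 54.8% → Mercy
Mercy wins overall and in every case group — no reversal.

No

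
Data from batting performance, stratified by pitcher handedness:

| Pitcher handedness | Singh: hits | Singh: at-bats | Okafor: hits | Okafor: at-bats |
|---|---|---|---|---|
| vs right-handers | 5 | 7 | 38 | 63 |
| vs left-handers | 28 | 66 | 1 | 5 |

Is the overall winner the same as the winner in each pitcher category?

Vs right-handers: Singh 5/7 = 71.4%, Okafor 38/63 = 60.3% → Singh
Vs left-handers: Singh 28/66 = 42.4%, Okafor 1/5 = 20.0% → Singh
Overall: Singh 33/73 = 45.2%, Okafor 39/68 = 57.4% → Okafor
Singh wins each pitcher group but Okafor wins overall — the comparison reverses. Singh's at-bats skew toward vs left-handers, which has a lower base rate.

No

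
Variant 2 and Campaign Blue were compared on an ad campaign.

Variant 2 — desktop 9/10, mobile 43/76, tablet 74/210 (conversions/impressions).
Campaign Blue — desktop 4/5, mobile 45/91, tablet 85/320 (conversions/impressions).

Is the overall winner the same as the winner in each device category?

Yes

Desktop: Variant 2 9/10 = 90.0%, Campaign Blue 4/5 = 80.0% → Variant 2
Mobile: Variant 2 43/76 = 56.6%, Campaign Blue 45/91 = 49.5% → Variant 2
Tablet: Variant 2 74/210 = 35.2%, Campaign Blue 85/320 = 26.6% → Variant 2
Overall: Variant 2 126/296 = 42.6%, Campaign Blue 134/416 = 32.2% → Variant 2
Variant 2 wins overall and in every device group — no reversal.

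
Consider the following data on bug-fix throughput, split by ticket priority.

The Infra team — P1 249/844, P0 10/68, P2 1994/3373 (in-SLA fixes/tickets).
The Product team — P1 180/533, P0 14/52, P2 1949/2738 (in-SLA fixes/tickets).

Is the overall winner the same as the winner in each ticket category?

P1: the Infra team 249/844 = 29.5%, the Product team 180/533 = 33.8% → the Product team
P0: the Infra team 10/68 = 14.7%, the Product team 14/52 = 26.9% → the Product team
P2: the Infra team 1994/3373 = 59.1%, the Product team 1949/2738 = 71.2% → the Product team
Overall: the Infra team 2253/4285 = 52.6%, the Product team 2143/3323 = 64.5% → the Product team
The Product team wins overall and in every ticket group — no reversal.

Yes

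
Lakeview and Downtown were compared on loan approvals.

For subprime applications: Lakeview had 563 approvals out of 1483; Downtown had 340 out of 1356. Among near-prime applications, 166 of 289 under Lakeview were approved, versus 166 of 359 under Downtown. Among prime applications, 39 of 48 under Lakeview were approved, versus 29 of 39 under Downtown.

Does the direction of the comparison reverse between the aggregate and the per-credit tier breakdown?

Subprime: Lakeview 563/1483 = 38.0%, Downtown 340/1356 = 25.1% → Lakeview
Near-prime: Lakeview 166/289 = 57.4%, Downtown 166/359 = 46.2% → Lakeview
Prime: Lakeview 39/48 = 81.2%, Downtown 29/39 = 74.4% → Lakeview
Overall: Lakeview 768/1820 = 42.2%, Downtown 535/1754 = 30.5% → Lakeview
Lakeview wins overall and in every credit group — no reversal.

No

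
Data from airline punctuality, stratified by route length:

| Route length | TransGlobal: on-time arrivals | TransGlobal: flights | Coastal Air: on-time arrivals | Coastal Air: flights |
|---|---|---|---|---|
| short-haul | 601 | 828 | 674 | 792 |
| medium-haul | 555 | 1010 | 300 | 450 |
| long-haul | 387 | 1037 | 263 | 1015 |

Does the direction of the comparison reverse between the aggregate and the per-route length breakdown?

No

Short-haul: TransGlobal 601/828 = 72.6%, Coastal Air 674/792 = 85.1% → Coastal Air
Medium-haul: TransGlobal 555/1010 = 55.0%, Coastal Air 300/450 = 66.7% → Coastal Air
Long-haul: TransGlobal 387/1037 = 37.3%, Coastal Air 263/1015 = 25.9% → TransGlobal
Overall: TransGlobal 1543/2875 = 53.7%, Coastal Air 1237/2257 = 54.8% → Coastal Air
Neither sweeps: TransGlobal wins 1 of 3 groups, Coastal Air wins 2. Coastal Air wins overall but not every group — no Simpson reversal.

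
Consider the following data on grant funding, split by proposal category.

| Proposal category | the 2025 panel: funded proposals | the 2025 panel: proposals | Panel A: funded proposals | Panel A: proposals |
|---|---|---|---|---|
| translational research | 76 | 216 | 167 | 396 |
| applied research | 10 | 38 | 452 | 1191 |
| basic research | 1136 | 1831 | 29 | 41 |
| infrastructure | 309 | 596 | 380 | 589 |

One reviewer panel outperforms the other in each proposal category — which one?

Translational research: the 2025 panel 76/216 = 35.2%, Panel A 167/396 = 42.2% → Panel A
Applied research: the 2025 panel 10/38 = 26.3%, Panel A 452/1191 = 38.0% → Panel A
Basic research: the 2025 panel 1136/1831 = 62.0%, Panel A 29/41 = 70.7% → Panel A
Infrastructure: the 2025 panel 309/596 = 51.8%, Panel A 380/589 = 64.5% → Panel A
Panel A has the higher rate in all 4 groups.

Panel A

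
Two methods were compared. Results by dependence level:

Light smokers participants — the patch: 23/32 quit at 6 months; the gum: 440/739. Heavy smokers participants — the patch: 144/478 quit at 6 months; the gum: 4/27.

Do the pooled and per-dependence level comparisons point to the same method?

No

Light smokers: the patch 23/32 = 71.9%, the gum 440/739 = 59.5% → the patch
Heavy smokers: the patch 144/478 = 30.1%, the gum 4/27 = 14.8% → the patch
Overall: the patch 167/510 = 32.7%, the gum 444/766 = 58.0% → the gum
The patch wins each dependence group but the gum wins overall — the comparison reverses. The patch's participants skew toward heavy smokers, which has a lower base rate.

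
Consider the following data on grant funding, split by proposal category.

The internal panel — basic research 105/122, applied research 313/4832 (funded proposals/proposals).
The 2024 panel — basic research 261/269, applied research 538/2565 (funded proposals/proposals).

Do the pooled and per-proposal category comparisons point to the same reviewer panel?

Basic research: the internal panel 105/122 = 86.1%, the 2024 panel 261/269 = 97.0% → the 2024 panel
Applied research: the internal panel 313/4832 = 6.5%, the 2024 panel 538/2565 = 21.0% → the 2024 panel
Overall: the internal panel 418/4954 = 8.4%, the 2024 panel 799/2834 = 28.2% → the 2024 panel
The 2024 panel wins overall and in every proposal group — no reversal.

Yes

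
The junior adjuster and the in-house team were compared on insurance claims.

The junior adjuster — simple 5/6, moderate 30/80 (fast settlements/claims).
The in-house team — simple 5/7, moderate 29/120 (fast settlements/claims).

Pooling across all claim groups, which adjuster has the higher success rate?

Simple: the junior adjuster 5/6 = 83.3%, the in-house team 5/7 = 71.4% → the junior adjuster
Moderate: the junior adjuster 30/80 = 37.5%, the in-house team 29/120 = 24.2% → the junior adjuster
Overall: the junior adjuster 35/86 = 40.7%, the in-house team 34/127 = 26.8% → the junior adjuster

the junior adjuster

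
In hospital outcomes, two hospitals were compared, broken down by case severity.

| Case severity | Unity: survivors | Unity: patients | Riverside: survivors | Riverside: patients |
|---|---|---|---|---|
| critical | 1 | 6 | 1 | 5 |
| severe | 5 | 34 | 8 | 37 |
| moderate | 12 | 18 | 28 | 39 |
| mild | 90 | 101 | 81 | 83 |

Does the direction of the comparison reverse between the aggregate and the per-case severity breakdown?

Critical: Unity 1/6 = 16.7%, Riverside 1/5 = 20.0% → Riverside
Severe: Unity 5/34 = 14.7%, Riverside 8/37 = 21.6% → Riverside
Moderate: Unity 12/18 = 66.7%, Riverside 28/39 = 71.8% → Riverside
Mild: Unity 90/101 = 89.1%, Riverside 81/83 = 97.6% → Riverside
Overall: Unity 108/159 = 67.9%, Riverside 118/164 = 72.0% → Riverside
Riverside wins overall and in every case group — no reversal.

No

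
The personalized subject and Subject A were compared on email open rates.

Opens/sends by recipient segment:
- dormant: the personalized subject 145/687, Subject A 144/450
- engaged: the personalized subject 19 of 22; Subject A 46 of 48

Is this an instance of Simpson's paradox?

No

Dormant: the personalized subject 145/687 = 21.1%, Subject A 144/450 = 32.0% → Subject A
Engaged: the personalized subject 19/22 = 86.4%, Subject A 46/48 = 95.8% → Subject A
Overall: the personalized subject 164/709 = 23.1%, Subject A 190/498 = 38.2% → Subject A
Subject A wins overall and in every recipient group — no reversal.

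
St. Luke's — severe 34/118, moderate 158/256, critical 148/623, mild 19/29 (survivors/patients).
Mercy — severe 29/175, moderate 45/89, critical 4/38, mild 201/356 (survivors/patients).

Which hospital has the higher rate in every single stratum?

St. Luke's

Severe: St. Luke's 34/118 = 28.8%, Mercy 29/175 = 16.6% → St. Luke's
Moderate: St. Luke's 158/256 = 61.7%, Mercy 45/89 = 50.6% → St. Luke's
Critical: St. Luke's 148/623 = 23.8%, Mercy 4/38 = 10.5% → St. Luke's
Mild: St. Luke's 19/29 = 65.5%, Mercy 201/356 = 56.5% → St. Luke's
St. Luke's has the higher rate in all 4 groups.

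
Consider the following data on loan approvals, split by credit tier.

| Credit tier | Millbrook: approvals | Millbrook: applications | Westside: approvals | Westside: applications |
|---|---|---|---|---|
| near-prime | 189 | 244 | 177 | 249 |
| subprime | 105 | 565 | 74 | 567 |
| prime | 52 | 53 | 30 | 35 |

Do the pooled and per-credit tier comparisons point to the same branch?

Near-prime: Millbrook 189/244 = 77.5%, Westside 177/249 = 71.1% → Millbrook
Subprime: Millbrook 105/565 = 18.6%, Westside 74/567 = 13.1% → Millbrook
Prime: Millbrook 52/53 = 98.1%, Westside 30/35 = 85.7% → Millbrook
Overall: Millbrook 346/862 = 40.1%, Westside 281/851 = 33.0% → Millbrook
Millbrook wins overall and in every credit group — no reversal.

Yes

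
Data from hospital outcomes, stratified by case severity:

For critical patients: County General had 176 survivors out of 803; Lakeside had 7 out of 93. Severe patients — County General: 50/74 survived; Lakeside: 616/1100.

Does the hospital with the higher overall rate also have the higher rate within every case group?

No

Critical: County General 176/803 = 21.9%, Lakeside 7/93 = 7.5% → County General
Severe: County General 50/74 = 67.6%, Lakeside 616/1100 = 56.0% → County General
Overall: County General 226/877 = 25.8%, Lakeside 623/1193 = 52.2% → Lakeside
County General wins each case group but Lakeside wins overall — the comparison reverses. County General's patients skew toward critical, which has a lower base rate.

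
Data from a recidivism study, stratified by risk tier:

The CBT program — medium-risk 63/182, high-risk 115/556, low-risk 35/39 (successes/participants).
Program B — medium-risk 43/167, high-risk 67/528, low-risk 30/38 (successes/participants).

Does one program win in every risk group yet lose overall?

Medium-risk: the CBT program 63/182 = 34.6%, Program B 43/167 = 25.7% → the CBT program
High-risk: the CBT program 115/556 = 20.7%, Program B 67/528 = 12.7% → the CBT program
Low-risk: the CBT program 35/39 = 89.7%, Program B 30/38 = 78.9% → the CBT program
Overall: the CBT program 213/777 = 27.4%, Program B 140/733 = 19.1% → the CBT program
The CBT program wins overall and in every risk group — no reversal.

No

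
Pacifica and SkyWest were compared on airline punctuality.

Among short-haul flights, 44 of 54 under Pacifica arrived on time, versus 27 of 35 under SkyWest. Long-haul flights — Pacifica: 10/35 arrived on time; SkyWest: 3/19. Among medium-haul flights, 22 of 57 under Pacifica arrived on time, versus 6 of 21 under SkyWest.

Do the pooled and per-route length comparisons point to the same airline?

Short-haul: Pacifica 44/54 = 81.5%, SkyWest 27/35 = 77.1% → Pacifica
Long-haul: Pacifica 10/35 = 28.6%, SkyWest 3/19 = 15.8% → Pacifica
Medium-haul: Pacifica 22/57 = 38.6%, SkyWest 6/21 = 28.6% → Pacifica
Overall: Pacifica 76/146 = 52.1%, SkyWest 36/75 = 48.0% → Pacifica
Pacifica wins overall and in every route group — no reversal.

Yes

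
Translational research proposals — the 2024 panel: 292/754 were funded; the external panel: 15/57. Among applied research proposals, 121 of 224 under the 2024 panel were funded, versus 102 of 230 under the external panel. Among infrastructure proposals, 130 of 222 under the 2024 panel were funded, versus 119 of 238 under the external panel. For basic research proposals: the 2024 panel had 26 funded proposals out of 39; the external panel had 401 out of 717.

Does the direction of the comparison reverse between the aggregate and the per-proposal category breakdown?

Translational research: the 2024 panel 292/754 = 38.7%, the external panel 15/57 = 26.3% → the 2024 panel
Applied research: the 2024 panel 121/224 = 54.0%, the external panel 102/230 = 44.3% → the 2024 panel
Infrastructure: the 2024 panel 130/222 = 58.6%, the external panel 119/238 = 50.0% → the 2024 panel
Basic research: the 2024 panel 26/39 = 66.7%, the external panel 401/717 = 55.9% → the 2024 panel
Overall: the 2024 panel 569/1239 = 45.9%, the external panel 637/1242 = 51.3% → the external panel
The 2024 panel wins each proposal group but the external panel wins overall — the comparison reverses. The 2024 panel's proposals skew toward translational research, which has a lower base rate.

Yes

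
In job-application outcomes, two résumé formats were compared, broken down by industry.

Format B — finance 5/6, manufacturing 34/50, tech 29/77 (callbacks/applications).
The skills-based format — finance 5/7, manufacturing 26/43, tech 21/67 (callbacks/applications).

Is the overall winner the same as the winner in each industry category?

Finance: Format B 5/6 = 83.3%, the skills-based format 5/7 = 71.4% → Format B
Manufacturing: Format B 34/50 = 68.0%, the skills-based format 26/43 = 60.5% → Format B
Tech: Format B 29/77 = 37.7%, the skills-based format 21/67 = 31.3% → Format B
Overall: Format B 68/133 = 51.1%, the skills-based format 52/117 = 44.4% → Format B
Format B wins overall and in every industry group — no reversal.

Yes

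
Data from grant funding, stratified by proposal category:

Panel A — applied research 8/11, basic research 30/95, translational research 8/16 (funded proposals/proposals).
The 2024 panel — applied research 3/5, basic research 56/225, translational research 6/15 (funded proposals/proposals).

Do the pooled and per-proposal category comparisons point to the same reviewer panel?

Applied research: Panel A 8/11 = 72.7%, the 2024 panel 3/5 = 60.0% → Panel A
Basic research: Panel A 30/95 = 31.6%, the 2024 panel 56/225 = 24.9% → Panel A
Translational research: Panel A 8/16 = 50.0%, the 2024 panel 6/15 = 40.0% → Panel A
Overall: Panel A 46/122 = 37.7%, the 2024 panel 65/245 = 26.5% → Panel A
Panel A wins overall and in every proposal group — no reversal.

Yes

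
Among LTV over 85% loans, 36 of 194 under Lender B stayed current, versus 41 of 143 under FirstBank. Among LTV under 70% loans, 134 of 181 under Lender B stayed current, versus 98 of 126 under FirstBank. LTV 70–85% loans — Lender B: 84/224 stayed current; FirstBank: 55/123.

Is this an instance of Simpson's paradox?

No

LTV over 85%: Lender B 36/194 = 18.6%, FirstBank 41/143 = 28.7% → FirstBank
LTV under 70%: Lender B 134/181 = 74.0%, FirstBank 98/126 = 77.8% → FirstBank
LTV 70–85%: Lender B 84/224 = 37.5%, FirstBank 55/123 = 44.7% → FirstBank
Overall: Lender B 254/599 = 42.4%, FirstBank 194/392 = 49.5% → FirstBank
FirstBank wins overall and in every loan-to-value group — no reversal.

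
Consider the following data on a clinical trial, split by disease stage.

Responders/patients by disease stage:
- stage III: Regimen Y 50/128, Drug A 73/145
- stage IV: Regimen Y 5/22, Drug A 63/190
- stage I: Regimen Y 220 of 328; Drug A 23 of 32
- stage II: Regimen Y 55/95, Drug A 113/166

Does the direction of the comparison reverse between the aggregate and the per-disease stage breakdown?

Yes

Stage III: Regimen Y 50/128 = 39.1%, Drug A 73/145 = 50.3% → Drug A
Stage IV: Regimen Y 5/22 = 22.7%, Drug A 63/190 = 33.2% → Drug A
Stage I: Regimen Y 220/328 = 67.1%, Drug A 23/32 = 71.9% → Drug A
Stage II: Regimen Y 55/95 = 57.9%, Drug A 113/166 = 68.1% → Drug A
Overall: Regimen Y 330/573 = 57.6%, Drug A 272/533 = 51.0% → Regimen Y
Drug A wins each disease group but Regimen Y wins overall — the comparison reverses. Drug A's patients skew toward stage IV, which has a lower base rate.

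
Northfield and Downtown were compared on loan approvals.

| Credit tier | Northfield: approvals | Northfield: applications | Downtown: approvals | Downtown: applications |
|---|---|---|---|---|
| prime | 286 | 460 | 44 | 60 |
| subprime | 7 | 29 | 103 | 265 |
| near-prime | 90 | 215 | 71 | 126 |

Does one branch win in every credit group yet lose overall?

Yes

Prime: Northfield 286/460 = 62.2%, Downtown 44/60 = 73.3% → Downtown
Subprime: Northfield 7/29 = 24.1%, Downtown 103/265 = 38.9% → Downtown
Near-prime: Northfield 90/215 = 41.9%, Downtown 71/126 = 56.3% → Downtown
Overall: Northfield 383/704 = 54.4%, Downtown 218/451 = 48.3% → Northfield
Downtown wins each credit group but Northfield wins overall — the comparison reverses. Downtown's applications skew toward subprime, which has a lower base rate.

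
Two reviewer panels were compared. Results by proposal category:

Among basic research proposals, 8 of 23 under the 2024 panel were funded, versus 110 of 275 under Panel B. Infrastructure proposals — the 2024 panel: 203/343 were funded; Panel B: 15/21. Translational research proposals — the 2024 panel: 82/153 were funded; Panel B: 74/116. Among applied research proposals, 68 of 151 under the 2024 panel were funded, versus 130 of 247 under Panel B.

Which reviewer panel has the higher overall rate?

the 2024 panel

Basic research: the 2024 panel 8/23 = 34.8%, Panel B 110/275 = 40.0% → Panel B
Infrastructure: the 2024 panel 203/343 = 59.2%, Panel B 15/21 = 71.4% → Panel B
Translational research: the 2024 panel 82/153 = 53.6%, Panel B 74/116 = 63.8% → Panel B
Applied research: the 2024 panel 68/151 = 45.0%, Panel B 130/247 = 52.6% → Panel B
Overall: the 2024 panel 361/670 = 53.9%, Panel B 329/659 = 49.9% → the 2024 panel
(Panel B wins every proposal group but the 2024 panel wins overall — Panel B's proposals skew toward the low-rate basic research group.)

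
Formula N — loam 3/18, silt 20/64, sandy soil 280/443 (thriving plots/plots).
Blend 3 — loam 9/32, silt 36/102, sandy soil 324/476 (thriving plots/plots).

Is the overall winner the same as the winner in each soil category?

Loam: Formula N 3/18 = 16.7%, Blend 3 9/32 = 28.1% → Blend 3
Silt: Formula N 20/64 = 31.2%, Blend 3 36/102 = 35.3% → Blend 3
Sandy soil: Formula N 280/443 = 63.2%, Blend 3 324/476 = 68.1% → Blend 3
Overall: Formula N 303/525 = 57.7%, Blend 3 369/610 = 60.5% → Blend 3
Blend 3 wins overall and in every soil group — no reversal.

Yes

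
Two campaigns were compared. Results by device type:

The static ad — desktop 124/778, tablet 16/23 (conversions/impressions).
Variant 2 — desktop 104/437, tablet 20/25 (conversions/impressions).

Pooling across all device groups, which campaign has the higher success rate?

Desktop: the static ad 124/778 = 15.9%, Variant 2 104/437 = 23.8% → Variant 2
Tablet: the static ad 16/23 = 69.6%, Variant 2 20/25 = 80.0% → Variant 2
Overall: the static ad 140/801 = 17.5%, Variant 2 124/462 = 26.8% → Variant 2

Variant 2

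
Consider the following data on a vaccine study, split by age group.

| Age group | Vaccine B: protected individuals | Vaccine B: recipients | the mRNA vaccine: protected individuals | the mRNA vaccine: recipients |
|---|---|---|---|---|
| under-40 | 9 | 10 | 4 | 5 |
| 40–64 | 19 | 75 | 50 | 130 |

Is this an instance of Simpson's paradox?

Under-40: Vaccine B 9/10 = 90.0%, the mRNA vaccine 4/5 = 80.0% → Vaccine B
40–64: Vaccine B 19/75 = 25.3%, the mRNA vaccine 50/130 = 38.5% → the mRNA vaccine
Overall: Vaccine B 28/85 = 32.9%, the mRNA vaccine 54/135 = 40.0% → the mRNA vaccine
Neither sweeps: Vaccine B wins 1 of 2 groups, the mRNA vaccine wins 1. The mRNA vaccine wins overall but not every group — no Simpson reversal.

No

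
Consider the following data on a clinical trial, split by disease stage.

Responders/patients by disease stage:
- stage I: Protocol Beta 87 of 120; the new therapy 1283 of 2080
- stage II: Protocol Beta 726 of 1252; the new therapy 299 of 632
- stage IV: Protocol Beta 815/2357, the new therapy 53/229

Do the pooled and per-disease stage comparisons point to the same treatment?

Stage I: Protocol Beta 87/120 = 72.5%, the new therapy 1283/2080 = 61.7% → Protocol Beta
Stage II: Protocol Beta 726/1252 = 58.0%, the new therapy 299/632 = 47.3% → Protocol Beta
Stage IV: Protocol Beta 815/2357 = 34.6%, the new therapy 53/229 = 23.1% → Protocol Beta
Overall: Protocol Beta 1628/3729 = 43.7%, the new therapy 1635/2941 = 55.6% → the new therapy
Protocol Beta wins each disease group but the new therapy wins overall — the comparison reverses. Protocol Beta's patients skew toward stage IV, which has a lower base rate.

No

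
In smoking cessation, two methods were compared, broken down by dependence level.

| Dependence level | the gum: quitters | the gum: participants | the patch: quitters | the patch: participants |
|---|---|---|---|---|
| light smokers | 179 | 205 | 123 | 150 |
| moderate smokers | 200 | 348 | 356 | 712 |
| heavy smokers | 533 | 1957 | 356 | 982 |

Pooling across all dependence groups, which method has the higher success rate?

Light smokers: the gum 179/205 = 87.3%, the patch 123/150 = 82.0% → the gum
Moderate smokers: the gum 200/348 = 57.5%, the patch 356/712 = 50.0% → the gum
Heavy smokers: the gum 533/1957 = 27.2%, the patch 356/982 = 36.3% → the patch
Overall: the gum 912/2510 = 36.3%, the patch 835/1844 = 45.3% → the patch
(Neither sweeps every dependence group, but the patch has the higher pooled rate.)

the patch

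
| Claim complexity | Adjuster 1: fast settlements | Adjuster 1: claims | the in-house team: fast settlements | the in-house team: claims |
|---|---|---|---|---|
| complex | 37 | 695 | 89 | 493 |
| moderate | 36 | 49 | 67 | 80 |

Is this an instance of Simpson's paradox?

No

Complex: Adjuster 1 37/695 = 5.3%, the in-house team 89/493 = 18.1% → the in-house team
Moderate: Adjuster 1 36/49 = 73.5%, the in-house team 67/80 = 83.8% → the in-house team
Overall: Adjuster 1 73/744 = 9.8%, the in-house team 156/573 = 27.2% → the in-house team
The in-house team wins overall and in every claim group — no reversal.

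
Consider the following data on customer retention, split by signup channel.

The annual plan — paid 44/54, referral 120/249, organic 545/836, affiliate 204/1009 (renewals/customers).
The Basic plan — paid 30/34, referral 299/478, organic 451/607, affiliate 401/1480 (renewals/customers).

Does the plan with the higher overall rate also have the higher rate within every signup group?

Paid: the annual plan 44/54 = 81.5%, the Basic plan 30/34 = 88.2% → the Basic plan
Referral: the annual plan 120/249 = 48.2%, the Basic plan 299/478 = 62.6% → the Basic plan
Organic: the annual plan 545/836 = 65.2%, the Basic plan 451/607 = 74.3% → the Basic plan
Affiliate: the annual plan 204/1009 = 20.2%, the Basic plan 401/1480 = 27.1% → the Basic plan
Overall: the annual plan 913/2148 = 42.5%, the Basic plan 1181/2599 = 45.4% → the Basic plan
The Basic plan wins overall and in every signup group — no reversal.

Yes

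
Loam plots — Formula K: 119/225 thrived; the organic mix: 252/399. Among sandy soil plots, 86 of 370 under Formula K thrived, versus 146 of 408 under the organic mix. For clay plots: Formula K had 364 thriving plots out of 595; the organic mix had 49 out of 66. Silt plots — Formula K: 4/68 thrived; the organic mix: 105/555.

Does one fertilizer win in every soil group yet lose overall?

Loam: Formula K 119/225 = 52.9%, the organic mix 252/399 = 63.2% → the organic mix
Sandy soil: Formula K 86/370 = 23.2%, the organic mix 146/408 = 35.8% → the organic mix
Clay: Formula K 364/595 = 61.2%, the organic mix 49/66 = 74.2% → the organic mix
Silt: Formula K 4/68 = 5.9%, the organic mix 105/555 = 18.9% → the organic mix
Overall: Formula K 573/1258 = 45.5%, the organic mix 552/1428 = 38.7% → Formula K
The organic mix wins each soil group but Formula K wins overall — the comparison reverses. The organic mix's plots skew toward silt, which has a lower base rate.

Yes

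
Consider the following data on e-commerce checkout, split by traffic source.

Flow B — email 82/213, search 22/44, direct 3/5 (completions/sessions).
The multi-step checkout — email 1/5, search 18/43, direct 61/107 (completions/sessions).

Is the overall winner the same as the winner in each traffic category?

No

Email: Flow B 82/213 = 38.5%, the multi-step checkout 1/5 = 20.0% → Flow B
Search: Flow B 22/44 = 50.0%, the multi-step checkout 18/43 = 41.9% → Flow B
Direct: Flow B 3/5 = 60.0%, the multi-step checkout 61/107 = 57.0% → Flow B
Overall: Flow B 107/262 = 40.8%, the multi-step checkout 80/155 = 51.6% → the multi-step checkout
Flow B wins each traffic group but the multi-step checkout wins overall — the comparison reverses. Flow B's sessions skew toward email, which has a lower base rate.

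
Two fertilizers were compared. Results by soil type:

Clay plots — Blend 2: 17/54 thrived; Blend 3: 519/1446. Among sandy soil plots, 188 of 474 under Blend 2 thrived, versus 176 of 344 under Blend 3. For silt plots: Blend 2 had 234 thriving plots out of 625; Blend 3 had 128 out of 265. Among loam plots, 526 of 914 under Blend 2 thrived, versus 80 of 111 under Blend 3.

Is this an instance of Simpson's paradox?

Clay: Blend 2 17/54 = 31.5%, Blend 3 519/1446 = 35.9% → Blend 3
Sandy soil: Blend 2 188/474 = 39.7%, Blend 3 176/344 = 51.2% → Blend 3
Silt: Blend 2 234/625 = 37.4%, Blend 3 128/265 = 48.3% → Blend 3
Loam: Blend 2 526/914 = 57.5%, Blend 3 80/111 = 72.1% → Blend 3
Overall: Blend 2 965/2067 = 46.7%, Blend 3 903/2166 = 41.7% → Blend 2
Blend 3 wins each soil group but Blend 2 wins overall — the comparison reverses. Blend 3's plots skew toward clay, which has a lower base rate.

Yes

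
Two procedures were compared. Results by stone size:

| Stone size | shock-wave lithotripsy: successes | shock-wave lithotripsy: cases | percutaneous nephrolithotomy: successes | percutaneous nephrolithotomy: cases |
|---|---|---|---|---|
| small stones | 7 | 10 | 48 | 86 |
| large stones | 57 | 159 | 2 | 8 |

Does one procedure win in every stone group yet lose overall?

Small stones: shock-wave lithotripsy 7/10 = 70.0%, percutaneous nephrolithotomy 48/86 = 55.8% → shock-wave lithotripsy
Large stones: shock-wave lithotripsy 57/159 = 35.8%, percutaneous nephrolithotomy 2/8 = 25.0% → shock-wave lithotripsy
Overall: shock-wave lithotripsy 64/169 = 37.9%, percutaneous nephrolithotomy 50/94 = 53.2% → percutaneous nephrolithotomy
Shock-wave lithotripsy wins each stone group but percutaneous nephrolithotomy wins overall — the comparison reverses. Shock-wave lithotripsy's cases skew toward large stones, which has a lower base rate.

Yes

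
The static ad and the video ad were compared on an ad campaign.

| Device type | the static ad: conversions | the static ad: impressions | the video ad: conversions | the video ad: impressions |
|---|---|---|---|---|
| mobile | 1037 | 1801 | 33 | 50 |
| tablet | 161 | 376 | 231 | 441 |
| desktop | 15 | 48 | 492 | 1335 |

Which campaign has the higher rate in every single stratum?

the video ad

Mobile: the static ad 1037/1801 = 57.6%, the video ad 33/50 = 66.0% → the video ad
Tablet: the static ad 161/376 = 42.8%, the video ad 231/441 = 52.4% → the video ad
Desktop: the static ad 15/48 = 31.2%, the video ad 492/1335 = 36.9% → the video ad
The video ad has the higher rate in all 3 groups.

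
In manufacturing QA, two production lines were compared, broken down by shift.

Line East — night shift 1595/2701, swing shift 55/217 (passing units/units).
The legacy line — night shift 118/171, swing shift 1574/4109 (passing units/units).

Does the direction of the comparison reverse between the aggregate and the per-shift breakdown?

Yes

Night shift: Line East 1595/2701 = 59.1%, the legacy line 118/171 = 69.0% → the legacy line
Swing shift: Line East 55/217 = 25.3%, the legacy line 1574/4109 = 38.3% → the legacy line
Overall: Line East 1650/2918 = 56.5%, the legacy line 1692/4280 = 39.5% → Line East
The legacy line wins each shift group but Line East wins overall — the comparison reverses. The legacy line's units skew toward swing shift, which has a lower base rate.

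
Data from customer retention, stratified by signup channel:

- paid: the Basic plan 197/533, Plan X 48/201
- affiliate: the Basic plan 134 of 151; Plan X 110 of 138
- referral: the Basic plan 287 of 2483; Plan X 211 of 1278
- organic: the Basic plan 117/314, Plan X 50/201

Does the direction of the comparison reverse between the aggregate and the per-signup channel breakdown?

Paid: the Basic plan 197/533 = 37.0%, Plan X 48/201 = 23.9% → the Basic plan
Affiliate: the Basic plan 134/151 = 88.7%, Plan X 110/138 = 79.7% → the Basic plan
Referral: the Basic plan 287/2483 = 11.6%, Plan X 211/1278 = 16.5% → Plan X
Organic: the Basic plan 117/314 = 37.3%, Plan X 50/201 = 24.9% → the Basic plan
Overall: the Basic plan 735/3481 = 21.1%, Plan X 419/1818 = 23.0% → Plan X
Neither sweeps: the Basic plan wins 3 of 4 groups, Plan X wins 1. Plan X wins overall but not every group — no Simpson reversal.

No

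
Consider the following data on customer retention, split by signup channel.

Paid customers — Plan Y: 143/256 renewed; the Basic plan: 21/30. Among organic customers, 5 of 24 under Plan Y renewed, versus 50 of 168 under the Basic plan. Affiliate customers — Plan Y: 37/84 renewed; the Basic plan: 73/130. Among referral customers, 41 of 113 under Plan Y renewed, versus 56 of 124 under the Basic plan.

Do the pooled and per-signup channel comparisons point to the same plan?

Paid: Plan Y 143/256 = 55.9%, the Basic plan 21/30 = 70.0% → the Basic plan
Organic: Plan Y 5/24 = 20.8%, the Basic plan 50/168 = 29.8% → the Basic plan
Affiliate: Plan Y 37/84 = 44.0%, the Basic plan 73/130 = 56.2% → the Basic plan
Referral: Plan Y 41/113 = 36.3%, the Basic plan 56/124 = 45.2% → the Basic plan
Overall: Plan Y 226/477 = 47.4%, the Basic plan 200/452 = 44.2% → Plan Y
The Basic plan wins each signup group but Plan Y wins overall — the comparison reverses. The Basic plan's customers skew toward organic, which has a lower base rate.

No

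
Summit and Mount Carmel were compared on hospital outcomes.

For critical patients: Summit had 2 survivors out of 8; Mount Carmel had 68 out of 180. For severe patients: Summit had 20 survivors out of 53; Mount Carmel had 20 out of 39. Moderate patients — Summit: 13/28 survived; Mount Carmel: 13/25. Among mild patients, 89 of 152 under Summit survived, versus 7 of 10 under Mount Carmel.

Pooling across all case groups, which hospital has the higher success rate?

Summit

Critical: Summit 2/8 = 25.0%, Mount Carmel 68/180 = 37.8% → Mount Carmel
Severe: Summit 20/53 = 37.7%, Mount Carmel 20/39 = 51.3% → Mount Carmel
Moderate: Summit 13/28 = 46.4%, Mount Carmel 13/25 = 52.0% → Mount Carmel
Mild: Summit 89/152 = 58.6%, Mount Carmel 7/10 = 70.0% → Mount Carmel
Overall: Summit 124/241 = 51.5%, Mount Carmel 108/254 = 42.5% → Summit
(Mount Carmel wins every case group but Summit wins overall — Mount Carmel's patients skew toward the low-rate critical group.)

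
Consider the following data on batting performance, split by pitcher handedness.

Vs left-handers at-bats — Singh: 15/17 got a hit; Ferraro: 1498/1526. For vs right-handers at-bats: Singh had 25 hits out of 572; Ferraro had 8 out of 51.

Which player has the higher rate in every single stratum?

Ferraro

Vs left-handers: Singh 15/17 = 88.2%, Ferraro 1498/1526 = 98.2% → Ferraro
Vs right-handers: Singh 25/572 = 4.4%, Ferraro 8/51 = 15.7% → Ferraro
Ferraro has the higher rate in both groups.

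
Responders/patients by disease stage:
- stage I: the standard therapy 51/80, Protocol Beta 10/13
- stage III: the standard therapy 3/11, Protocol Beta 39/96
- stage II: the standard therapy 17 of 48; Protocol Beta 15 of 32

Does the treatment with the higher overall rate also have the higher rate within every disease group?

Stage I: the standard therapy 51/80 = 63.8%, Protocol Beta 10/13 = 76.9% → Protocol Beta
Stage III: the standard therapy 3/11 = 27.3%, Protocol Beta 39/96 = 40.6% → Protocol Beta
Stage II: the standard therapy 17/48 = 35.4%, Protocol Beta 15/32 = 46.9% → Protocol Beta
Overall: the standard therapy 71/139 = 51.1%, Protocol Beta 64/141 = 45.4% → the standard therapy
Protocol Beta wins each disease group but the standard therapy wins overall — the comparison reverses. Protocol Beta's patients skew toward stage III, which has a lower base rate.

No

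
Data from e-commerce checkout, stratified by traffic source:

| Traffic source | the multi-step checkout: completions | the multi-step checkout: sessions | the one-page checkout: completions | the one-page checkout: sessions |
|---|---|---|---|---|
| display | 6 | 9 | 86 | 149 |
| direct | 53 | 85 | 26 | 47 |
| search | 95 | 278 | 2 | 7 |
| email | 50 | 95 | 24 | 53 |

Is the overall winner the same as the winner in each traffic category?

No

Display: the multi-step checkout 6/9 = 66.7%, the one-page checkout 86/149 = 57.7% → the multi-step checkout
Direct: the multi-step checkout 53/85 = 62.4%, the one-page checkout 26/47 = 55.3% → the multi-step checkout
Search: the multi-step checkout 95/278 = 34.2%, the one-page checkout 2/7 = 28.6% → the multi-step checkout
Email: the multi-step checkout 50/95 = 52.6%, the one-page checkout 24/53 = 45.3% → the multi-step checkout
Overall: the multi-step checkout 204/467 = 43.7%, the one-page checkout 138/256 = 53.9% → the one-page checkout
The multi-step checkout wins each traffic group but the one-page checkout wins overall — the comparison reverses. The multi-step checkout's sessions skew toward search, which has a lower base rate.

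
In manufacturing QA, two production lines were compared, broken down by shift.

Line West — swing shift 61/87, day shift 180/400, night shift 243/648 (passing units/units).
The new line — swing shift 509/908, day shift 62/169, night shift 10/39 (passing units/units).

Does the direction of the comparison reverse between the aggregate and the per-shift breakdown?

Yes

Swing shift: Line West 61/87 = 70.1%, the new line 509/908 = 56.1% → Line West
Day shift: Line West 180/400 = 45.0%, the new line 62/169 = 36.7% → Line West
Night shift: Line West 243/648 = 37.5%, the new line 10/39 = 25.6% → Line West
Overall: Line West 484/1135 = 42.6%, the new line 581/1116 = 52.1% → the new line
Line West wins each shift group but the new line wins overall — the comparison reverses. Line West's units skew toward night shift, which has a lower base rate.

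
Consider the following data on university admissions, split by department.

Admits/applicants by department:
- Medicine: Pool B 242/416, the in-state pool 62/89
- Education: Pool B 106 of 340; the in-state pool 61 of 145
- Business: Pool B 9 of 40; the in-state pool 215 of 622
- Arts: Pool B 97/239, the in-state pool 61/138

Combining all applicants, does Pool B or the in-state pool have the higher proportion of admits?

Medicine: Pool B 242/416 = 58.2%, the in-state pool 62/89 = 69.7% → the in-state pool
Education: Pool B 106/340 = 31.2%, the in-state pool 61/145 = 42.1% → the in-state pool
Business: Pool B 9/40 = 22.5%, the in-state pool 215/622 = 34.6% → the in-state pool
Arts: Pool B 97/239 = 40.6%, the in-state pool 61/138 = 44.2% → the in-state pool
Overall: Pool B 454/1035 = 43.9%, the in-state pool 399/994 = 40.1% → Pool B
(The in-state pool wins every department group but Pool B wins overall — the in-state pool's applicants skew toward the low-rate Business group.)

Pool B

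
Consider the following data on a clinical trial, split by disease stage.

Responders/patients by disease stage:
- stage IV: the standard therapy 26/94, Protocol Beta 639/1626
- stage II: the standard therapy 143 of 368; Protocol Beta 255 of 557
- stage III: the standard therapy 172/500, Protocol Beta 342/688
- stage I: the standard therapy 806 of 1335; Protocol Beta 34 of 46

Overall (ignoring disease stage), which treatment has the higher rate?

the standard therapy

Stage IV: the standard therapy 26/94 = 27.7%, Protocol Beta 639/1626 = 39.3% → Protocol Beta
Stage II: the standard therapy 143/368 = 38.9%, Protocol Beta 255/557 = 45.8% → Protocol Beta
Stage III: the standard therapy 172/500 = 34.4%, Protocol Beta 342/688 = 49.7% → Protocol Beta
Stage I: the standard therapy 806/1335 = 60.4%, Protocol Beta 34/46 = 73.9% → Protocol Beta
Overall: the standard therapy 1147/2297 = 49.9%, Protocol Beta 1270/2917 = 43.5% → the standard therapy
(Protocol Beta wins every disease group but the standard therapy wins overall — Protocol Beta's patients skew toward the low-rate stage IV group.)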